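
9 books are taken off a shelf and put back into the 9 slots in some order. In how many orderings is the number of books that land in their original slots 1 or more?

229384

Sum C(9,i)·!(9-i) for i = 1..9:
  i=1: C(9,1)·!8 = 9·14833 = 133497
  i=2: C(9,2)·!7 = 36·1854 = 66744
  i=3: C(9,3)·!6 = 84·265 = 22260
  i=4: C(9,4)·!5 = 126·44 = 5544
  i=5: C(9,5)·!4 = 126·9 = 1134
  i=6: C(9,6)·!3 = 84·2 = 168
  i=7: C(9,7)·!2 = 36·1 = 36
  i=8: C(9,8)·!1 = 9·0 = 0
  i=9: C(9,9)·!0 = 1·1 = 1
Total = 229384.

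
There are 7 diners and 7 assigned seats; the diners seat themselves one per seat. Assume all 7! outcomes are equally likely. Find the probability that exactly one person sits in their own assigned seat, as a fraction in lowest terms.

Favorable outcomes: C(7,1)·!6 = 7·265 = 1855.
Total outcomes: 7! = 5040.
Probability = 1855/5040 = 53/144.

53/144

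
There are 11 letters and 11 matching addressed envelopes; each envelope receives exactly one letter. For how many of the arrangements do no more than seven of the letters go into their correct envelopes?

# with exactly i fixed is C(11,i)·!(11-i); sum over i=0..7:
  i=0: C(11,0)·!11 = 1·14684570 = 14684570
  i=1: C(11,1)·!10 = 11·1334961 = 14684571
  i=2: C(11,2)·!9 = 55·133496 = 7342280
  i=3: C(11,3)·!8 = 165·14833 = 2447445
  i=4: C(11,4)·!7 = 330·1854 = 611820
  i=5: C(11,5)·!6 = 462·265 = 122430
  i=6: C(11,6)·!5 = 462·44 = 20328
  i=7: C(11,7)·!4 = 330·9 = 2970
Total = 39916414.

39916414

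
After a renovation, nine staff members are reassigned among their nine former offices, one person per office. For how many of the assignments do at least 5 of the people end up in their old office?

Sum C(9,i)·!(9-i) for i = 5..9:
  i=5: C(9,5)·!4 = 126·9 = 1134
  i=6: C(9,6)·!3 = 84·2 = 168
  i=7: C(9,7)·!2 = 36·1 = 36
  i=8: C(9,8)·!1 = 9·0 = 0
  i=9: C(9,9)·!0 = 1·1 = 1
Total = 1339.

1339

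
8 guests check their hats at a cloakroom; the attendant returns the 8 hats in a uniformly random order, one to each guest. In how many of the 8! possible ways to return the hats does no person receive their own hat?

!8 is the nearest integer to 8!/e.
8! = 40320, and 40320/e ≈ 14832.90, so !8 = 14833.

14833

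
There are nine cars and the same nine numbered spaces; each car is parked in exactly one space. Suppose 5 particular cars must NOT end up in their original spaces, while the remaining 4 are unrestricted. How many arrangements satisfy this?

205056

Let A_j be the event that the j-th constrained one is fixed. By inclusion-exclusion over the 5 events:
Σ_{j=0}^{5} (-1)^j C(5,j)(9-j)!
= C(5,0)·9! - C(5,1)·8! + C(5,2)·7! - C(5,3)·6! + C(5,4)·5! - C(5,5)·4!
= 362880 - 201600 + 50400 - 7200 + 600 - 24
= 205056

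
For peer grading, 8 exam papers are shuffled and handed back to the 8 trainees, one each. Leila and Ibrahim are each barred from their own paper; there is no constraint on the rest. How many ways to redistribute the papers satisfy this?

Inclusion-exclusion on the 2 forbidden self-matches:
Σ_{j=0}^{2} (-1)^j C(2,j)(8-j)!
= C(2,0)·8! - C(2,1)·7! + C(2,2)·6!
= 40320 - 10080 + 720
= 30960

30960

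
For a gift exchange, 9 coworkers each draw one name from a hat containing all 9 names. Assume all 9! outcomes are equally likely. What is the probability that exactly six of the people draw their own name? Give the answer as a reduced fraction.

Favorable outcomes: C(9,6)·!3 = 84·2 = 168.
Total outcomes: 9! = 362880.
Probability = 168/362880 = 1/2160.

1/2160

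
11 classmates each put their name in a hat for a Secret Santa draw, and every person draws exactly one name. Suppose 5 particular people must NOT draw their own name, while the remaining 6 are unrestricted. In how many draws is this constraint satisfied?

25022880

Inclusion-exclusion on the 5 forbidden self-matches:
Σ_{j=0}^{5} (-1)^j C(5,j)(11-j)!
= C(5,0)·11! - C(5,1)·10! + C(5,2)·9! - C(5,3)·8! + C(5,4)·7! - C(5,5)·6!
= 39916800 - 18144000 + 3628800 - 403200 + 25200 - 720
= 25022880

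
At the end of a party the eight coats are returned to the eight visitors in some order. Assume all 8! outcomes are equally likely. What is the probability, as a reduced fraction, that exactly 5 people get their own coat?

1/360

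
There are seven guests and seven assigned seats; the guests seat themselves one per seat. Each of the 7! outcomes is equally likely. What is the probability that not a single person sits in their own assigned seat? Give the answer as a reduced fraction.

103/280

Favorable outcomes: !7 = 1854.
Total outcomes: 7! = 5040.
Probability = 1854/5040 = 103/280.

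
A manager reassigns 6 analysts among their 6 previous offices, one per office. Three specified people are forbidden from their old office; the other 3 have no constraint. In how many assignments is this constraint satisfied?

Inclusion-exclusion on the 3 forbidden self-matches:
Σ_{j=0}^{3} (-1)^j C(3,j)(6-j)!
= C(3,0)·6! - C(3,1)·5! + C(3,2)·4! - C(3,3)·3!
= 720 - 360 + 72 - 6
= 426

426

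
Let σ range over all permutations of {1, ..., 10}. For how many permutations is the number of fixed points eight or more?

Sum C(10,i)·!(10-i) for i = 8..10:
  i=8: C(10,8)·!2 = 45·1 = 45
  i=9: C(10,9)·!1 = 10·0 = 0
  i=10: C(10,10)·!0 = 1·1 = 1
Total = 46.

46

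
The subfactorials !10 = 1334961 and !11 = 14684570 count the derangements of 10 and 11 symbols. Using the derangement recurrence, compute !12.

176214841

!12 = (12-1)·(!11 + !10) = 11·(14684570 + 1334961) = 11·16019531 = 176214841.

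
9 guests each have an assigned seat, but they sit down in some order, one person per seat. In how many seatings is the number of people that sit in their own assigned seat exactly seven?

Choose which 7 of the 9 are fixed: C(9,7) = 36.
The remaining 2 must be deranged: !2 = 1.
Total: 36 × 1 = 36.

36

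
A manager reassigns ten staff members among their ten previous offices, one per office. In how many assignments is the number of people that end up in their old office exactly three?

222480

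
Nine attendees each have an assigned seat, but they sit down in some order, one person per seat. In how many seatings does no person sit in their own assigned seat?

133496

Use !n = n·!(n-1) + (-1)^n.
!9 = 9·14833 - 1 = 133496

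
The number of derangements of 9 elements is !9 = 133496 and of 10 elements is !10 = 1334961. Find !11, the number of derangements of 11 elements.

14684570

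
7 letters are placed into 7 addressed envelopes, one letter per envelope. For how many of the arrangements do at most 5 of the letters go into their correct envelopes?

# with exactly i fixed is C(7,i)·!(7-i); sum over i=0..5:
  i=0: C(7,0)·!7 = 1·1854 = 1854
  i=1: C(7,1)·!6 = 7·265 = 1855
  i=2: C(7,2)·!5 = 21·44 = 924
  i=3: C(7,3)·!4 = 35·9 = 315
  i=4: C(7,4)·!3 = 35·2 = 70
  i=5: C(7,5)·!2 = 21·1 = 21
Total = 5039.

5039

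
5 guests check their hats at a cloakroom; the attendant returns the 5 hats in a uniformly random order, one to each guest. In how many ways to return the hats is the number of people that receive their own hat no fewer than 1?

76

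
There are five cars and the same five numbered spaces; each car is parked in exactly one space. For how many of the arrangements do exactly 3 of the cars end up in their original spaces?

10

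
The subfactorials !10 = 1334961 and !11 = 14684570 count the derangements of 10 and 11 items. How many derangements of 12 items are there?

!12 = (12-1)·(!11 + !10) = 11·(14684570 + 1334961) = 11·16019531 = 176214841.

176214841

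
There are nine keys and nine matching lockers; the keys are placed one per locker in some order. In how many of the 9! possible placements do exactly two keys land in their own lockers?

66744

Choose which 2 of the 9 are fixed: C(9,2) = 36.
The remaining 7 must be deranged: !7 = 1854.
Total: 36 × 1854 = 66744.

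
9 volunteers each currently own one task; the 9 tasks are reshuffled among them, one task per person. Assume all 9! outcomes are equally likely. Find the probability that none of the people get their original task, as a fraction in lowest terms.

Favorable outcomes: !9 = 133496.
Total outcomes: 9! = 362880.
Probability = 133496/362880 = 16687/45360.

16687/45360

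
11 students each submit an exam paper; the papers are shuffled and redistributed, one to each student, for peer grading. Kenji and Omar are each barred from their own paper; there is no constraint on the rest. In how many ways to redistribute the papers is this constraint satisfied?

33022080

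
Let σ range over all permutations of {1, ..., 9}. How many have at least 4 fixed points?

6883

# with exactly i fixed is C(9,i)·!(9-i); sum over i=4..9:
  i=4: C(9,4)·!5 = 126·44 = 5544
  i=5: C(9,5)·!4 = 126·9 = 1134
  i=6: C(9,6)·!3 = 84·2 = 168
  i=7: C(9,7)·!2 = 36·1 = 36
  i=8: C(9,8)·!1 = 9·0 = 0
  i=9: C(9,9)·!0 = 1·1 = 1
Total = 6883.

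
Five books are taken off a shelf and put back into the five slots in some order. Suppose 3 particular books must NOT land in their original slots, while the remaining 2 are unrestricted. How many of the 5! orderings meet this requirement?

64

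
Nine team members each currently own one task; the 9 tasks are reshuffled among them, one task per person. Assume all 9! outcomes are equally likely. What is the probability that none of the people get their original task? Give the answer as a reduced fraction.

Favorable outcomes: !9 = 133496.
Total outcomes: 9! = 362880.
Probability = 133496/362880 = 16687/45360.

16687/45360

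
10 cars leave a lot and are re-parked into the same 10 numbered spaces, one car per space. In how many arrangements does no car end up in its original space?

Use !n = (n-1)(!(n-1) + !(n-2)).
!10 = 9·(133496 + 14833) = 9·148329 = 1334961

1334961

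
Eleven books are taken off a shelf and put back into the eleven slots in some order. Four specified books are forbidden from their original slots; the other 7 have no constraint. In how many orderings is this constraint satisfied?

27422640

Let A_j be the event that the j-th constrained one is fixed. By inclusion-exclusion over the 4 events:
Σ_{j=0}^{4} (-1)^j C(4,j)(11-j)!
= C(4,0)·11! - C(4,1)·10! + C(4,2)·9! - C(4,3)·8! + C(4,4)·7!
= 39916800 - 14515200 + 2177280 - 161280 + 5040
= 27422640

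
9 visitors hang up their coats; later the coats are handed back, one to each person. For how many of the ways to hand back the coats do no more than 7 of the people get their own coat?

362879

# with exactly i fixed is C(9,i)·!(9-i); sum over i=0..7:
  i=0: C(9,0)·!9 = 1·133496 = 133496
  i=1: C(9,1)·!8 = 9·14833 = 133497
  i=2: C(9,2)·!7 = 36·1854 = 66744
  i=3: C(9,3)·!6 = 84·265 = 22260
  i=4: C(9,4)·!5 = 126·44 = 5544
  i=5: C(9,5)·!4 = 126·9 = 1134
  i=6: C(9,6)·!3 = 84·2 = 168
  i=7: C(9,7)·!2 = 36·1 = 36
Total = 362879.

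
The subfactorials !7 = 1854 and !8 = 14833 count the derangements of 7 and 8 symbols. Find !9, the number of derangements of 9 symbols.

!9 = (9-1)·(!8 + !7) = 8·(14833 + 1854) = 8·16687 = 133496.

133496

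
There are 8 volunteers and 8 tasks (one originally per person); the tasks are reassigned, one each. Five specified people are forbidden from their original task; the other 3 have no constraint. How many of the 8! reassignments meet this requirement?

Inclusion-exclusion on the 5 forbidden self-matches:
Σ_{j=0}^{5} (-1)^j C(5,j)(8-j)!
= C(5,0)·8! - C(5,1)·7! + C(5,2)·6! - C(5,3)·5! + C(5,4)·4! - C(5,5)·3!
= 40320 - 25200 + 7200 - 1200 + 120 - 6
= 21234

21234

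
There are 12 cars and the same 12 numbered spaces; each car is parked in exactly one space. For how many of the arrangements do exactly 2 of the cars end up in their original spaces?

Choose which 2 of the 12 are fixed: C(12,2) = 66.
The remaining 10 must be deranged: !10 = 1334961.
Total: 66 × 1334961 = 88107426.

88107426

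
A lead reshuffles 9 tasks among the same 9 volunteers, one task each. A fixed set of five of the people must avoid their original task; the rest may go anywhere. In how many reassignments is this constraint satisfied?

205056

Let A_j be the event that the j-th constrained one is fixed. By inclusion-exclusion over the 5 events:
Σ_{j=0}^{5} (-1)^j C(5,j)(9-j)!
= C(5,0)·9! - C(5,1)·8! + C(5,2)·7! - C(5,3)·6! + C(5,4)·5! - C(5,5)·4!
= 362880 - 201600 + 50400 - 7200 + 600 - 24
= 205056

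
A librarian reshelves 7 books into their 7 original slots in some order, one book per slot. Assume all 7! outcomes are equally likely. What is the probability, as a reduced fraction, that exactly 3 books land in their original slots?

Favorable outcomes: C(7,3)·!4 = 35·9 = 315.
Total outcomes: 7! = 5040.
Probability = 315/5040 = 1/16.

1/16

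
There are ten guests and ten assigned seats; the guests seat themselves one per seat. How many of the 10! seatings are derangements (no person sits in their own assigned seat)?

By inclusion-exclusion, !10 = Σ (-1)^k · 10!/k! for k=0..10
= 10! - 10!/1! + 10!/2! - 10!/3! + 10!/4! - 10!/5! + 10!/6! - 10!/7! + 10!/8! - 10!/9! + 10!/10!
= 3628800 - 3628800 + 1814400 - 604800 + 151200 - 30240 + 5040 - 720 + 90 - 10 + 1
= 1334961

1334961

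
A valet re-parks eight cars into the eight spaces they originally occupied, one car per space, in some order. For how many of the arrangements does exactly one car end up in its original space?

14832

Pick the single fixed position: C(8,1) = 8 ways.
The other 7 form a derangement: !7 = 1854.
Total: 8 × 1854 = 14832.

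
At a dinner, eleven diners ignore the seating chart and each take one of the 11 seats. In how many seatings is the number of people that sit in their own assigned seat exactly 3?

Choose which 3 of the 11 are fixed: C(11,3) = 165.
The other 8 form a derangement: !8 = 14833.
Total: 165 × 14833 = 2447445.

2447445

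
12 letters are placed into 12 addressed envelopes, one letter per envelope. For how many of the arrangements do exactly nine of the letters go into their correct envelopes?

440

Choose which 9 of the 12 are fixed: C(12,9) = 220.
The other 3 form a derangement: !3 = 2.
Total: 220 × 2 = 440.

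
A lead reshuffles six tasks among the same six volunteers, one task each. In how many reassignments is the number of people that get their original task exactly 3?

40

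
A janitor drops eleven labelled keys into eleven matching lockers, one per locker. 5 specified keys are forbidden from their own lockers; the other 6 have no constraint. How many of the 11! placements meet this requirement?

25022880

Inclusion-exclusion on the 5 forbidden self-matches:
Σ_{j=0}^{5} (-1)^j C(5,j)(11-j)!
= C(5,0)·11! - C(5,1)·10! + C(5,2)·9! - C(5,3)·8! + C(5,4)·7! - C(5,5)·6!
= 39916800 - 18144000 + 3628800 - 403200 + 25200 - 720
= 25022880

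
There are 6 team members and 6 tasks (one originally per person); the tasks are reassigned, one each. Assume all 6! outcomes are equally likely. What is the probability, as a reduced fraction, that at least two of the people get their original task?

Favorable outcomes: Σ_{i≥2} C(6,i)·!(6-i) = 15·9 + 20·2 + 15·1 + 6·0 + 1·1 = 191.
Total outcomes: 6! = 720.
Probability = 191/720 = 191/720.

191/720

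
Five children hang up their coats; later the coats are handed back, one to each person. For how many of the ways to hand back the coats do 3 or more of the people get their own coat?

11

# with exactly i fixed is C(5,i)·!(5-i); sum over i=3..5:
  i=3: C(5,3)·!2 = 10·1 = 10
  i=4: C(5,4)·!1 = 5·0 = 0
  i=5: C(5,5)·!0 = 1·1 = 1
Total = 11.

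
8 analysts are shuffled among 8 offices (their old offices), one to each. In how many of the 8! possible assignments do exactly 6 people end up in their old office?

28

Choose which 6 of the 8 are fixed: C(8,6) = 28.
The remaining 2 must be deranged: !2 = 1.
Total: 28 × 1 = 28.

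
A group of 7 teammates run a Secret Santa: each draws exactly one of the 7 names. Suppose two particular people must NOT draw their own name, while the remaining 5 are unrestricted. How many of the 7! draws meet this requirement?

3720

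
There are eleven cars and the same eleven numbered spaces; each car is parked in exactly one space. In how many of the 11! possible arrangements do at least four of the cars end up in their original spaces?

757934

# with exactly i fixed is C(11,i)·!(11-i); sum over i=4..11:
  i=4: C(11,4)·!7 = 330·1854 = 611820
  i=5: C(11,5)·!6 = 462·265 = 122430
  i=6: C(11,6)·!5 = 462·44 = 20328
  i=7: C(11,7)·!4 = 330·9 = 2970
  i=8: C(11,8)·!3 = 165·2 = 330
  i=9: C(11,9)·!2 = 55·1 = 55
  i=10: C(11,10)·!1 = 11·0 = 0
  i=11: C(11,11)·!0 = 1·1 = 1
Total = 757934.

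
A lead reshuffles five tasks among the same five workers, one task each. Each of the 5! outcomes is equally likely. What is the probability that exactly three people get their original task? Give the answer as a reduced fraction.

Favorable outcomes: C(5,3)·!2 = 10·1 = 10.
Total outcomes: 5! = 120.
Probability = 10/120 = 1/12.

1/12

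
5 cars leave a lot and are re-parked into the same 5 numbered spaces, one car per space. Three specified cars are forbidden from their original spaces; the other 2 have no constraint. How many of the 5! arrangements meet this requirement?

Let A_j be the event that the j-th constrained one is fixed. By inclusion-exclusion over the 3 events:
Σ_{j=0}^{3} (-1)^j C(3,j)(5-j)!
= C(3,0)·5! - C(3,1)·4! + C(3,2)·3! - C(3,3)·2!
= 120 - 72 + 18 - 2
= 64

64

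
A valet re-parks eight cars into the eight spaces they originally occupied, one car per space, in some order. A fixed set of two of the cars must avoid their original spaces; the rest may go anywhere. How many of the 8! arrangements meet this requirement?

30960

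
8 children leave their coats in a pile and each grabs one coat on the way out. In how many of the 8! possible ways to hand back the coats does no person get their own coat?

By inclusion-exclusion, !8 = Σ (-1)^k · 8!/k! for k=0..8
= 8! - 8!/1! + 8!/2! - 8!/3! + 8!/4! - 8!/5! + 8!/6! - 8!/7! + 8!/8!
= 40320 - 40320 + 20160 - 6720 + 1680 - 336 + 56 - 8 + 1
= 14833

14833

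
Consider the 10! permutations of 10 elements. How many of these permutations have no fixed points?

1334961

The subfactorial !10 = [10!/e] (nearest integer).
10! = 3628800, and 3628800/e ≈ 1334960.92, so !10 = 1334961.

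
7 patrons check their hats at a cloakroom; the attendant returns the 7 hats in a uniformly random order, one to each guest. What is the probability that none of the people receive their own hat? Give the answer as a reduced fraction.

103/280

Favorable outcomes: !7 = 1854.
Total outcomes: 7! = 5040.
Probability = 1854/5040 = 103/280.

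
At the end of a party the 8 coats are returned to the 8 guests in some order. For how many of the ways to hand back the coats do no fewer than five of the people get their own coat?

141

Sum C(8,i)·!(8-i) for i = 5..8:
  i=5: C(8,5)·!3 = 56·2 = 112
  i=6: C(8,6)·!2 = 28·1 = 28
  i=7: C(8,7)·!1 = 8·0 = 0
  i=8: C(8,8)·!0 = 1·1 = 1
Total = 141.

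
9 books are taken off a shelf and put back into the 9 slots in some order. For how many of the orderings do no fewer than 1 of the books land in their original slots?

229384

# with exactly i fixed is C(9,i)·!(9-i); sum over i=1..9:
  i=1: C(9,1)·!8 = 9·14833 = 133497
  i=2: C(9,2)·!7 = 36·1854 = 66744
  i=3: C(9,3)·!6 = 84·265 = 22260
  i=4: C(9,4)·!5 = 126·44 = 5544
  i=5: C(9,5)·!4 = 126·9 = 1134
  i=6: C(9,6)·!3 = 84·2 = 168
  i=7: C(9,7)·!2 = 36·1 = 36
  i=8: C(9,8)·!1 = 9·0 = 0
  i=9: C(9,9)·!0 = 1·1 = 1
Total = 229384.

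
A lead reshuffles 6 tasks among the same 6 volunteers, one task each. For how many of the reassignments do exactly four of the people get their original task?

Pick the 4 fixed positions: C(6,4) = 15 ways.
The remaining 2 must be deranged: !2 = 1.
Total: 15 × 1 = 15.

15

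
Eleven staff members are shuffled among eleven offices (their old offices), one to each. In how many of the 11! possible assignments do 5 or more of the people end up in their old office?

146114

# with exactly i fixed is C(11,i)·!(11-i); sum over i=5..11:
  i=5: C(11,5)·!6 = 462·265 = 122430
  i=6: C(11,6)·!5 = 462·44 = 20328
  i=7: C(11,7)·!4 = 330·9 = 2970
  i=8: C(11,8)·!3 = 165·2 = 330
  i=9: C(11,9)·!2 = 55·1 = 55
  i=10: C(11,10)·!1 = 11·0 = 0
  i=11: C(11,11)·!0 = 1·1 = 1
Total = 146114.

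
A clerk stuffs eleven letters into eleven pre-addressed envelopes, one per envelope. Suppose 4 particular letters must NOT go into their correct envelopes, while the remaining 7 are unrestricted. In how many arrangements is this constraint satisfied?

27422640

Inclusion-exclusion on the 4 forbidden self-matches:
Σ_{j=0}^{4} (-1)^j C(4,j)(11-j)!
= C(4,0)·11! - C(4,1)·10! + C(4,2)·9! - C(4,3)·8! + C(4,4)·7!
= 39916800 - 14515200 + 2177280 - 161280 + 5040
= 27422640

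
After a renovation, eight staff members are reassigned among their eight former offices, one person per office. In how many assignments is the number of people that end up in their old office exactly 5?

112

Pick the 5 fixed positions: C(8,5) = 56 ways.
The remaining 3 must be deranged: !3 = 2.
Total: 56 × 2 = 112.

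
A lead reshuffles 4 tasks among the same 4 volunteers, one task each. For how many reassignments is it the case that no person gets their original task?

9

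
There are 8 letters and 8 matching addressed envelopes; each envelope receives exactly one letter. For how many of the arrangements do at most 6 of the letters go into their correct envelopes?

40319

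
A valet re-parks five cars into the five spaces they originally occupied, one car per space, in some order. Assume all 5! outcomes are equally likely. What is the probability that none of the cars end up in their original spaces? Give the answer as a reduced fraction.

Favorable outcomes: !5 = 44.
Total outcomes: 5! = 120.
Probability = 44/120 = 11/30.

11/30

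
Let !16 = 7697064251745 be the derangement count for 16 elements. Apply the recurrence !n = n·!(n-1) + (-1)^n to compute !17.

!17 = 17·7697064251745 - 1 = 130850092279664.

130850092279664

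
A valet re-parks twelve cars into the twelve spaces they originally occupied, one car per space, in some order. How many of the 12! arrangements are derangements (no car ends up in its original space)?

176214841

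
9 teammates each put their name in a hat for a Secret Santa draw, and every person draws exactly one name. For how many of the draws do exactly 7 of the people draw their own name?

36

Pick the 7 fixed positions: C(9,7) = 36 ways.
The remaining 2 must be deranged: !2 = 1.
Total: 36 × 1 = 36.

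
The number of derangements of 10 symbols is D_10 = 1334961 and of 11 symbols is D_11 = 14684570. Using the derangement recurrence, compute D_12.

D_12 = (12-1)·(D_11 + D_10) = 11·(14684570 + 1334961) = 11·16019531 = 176214841.

176214841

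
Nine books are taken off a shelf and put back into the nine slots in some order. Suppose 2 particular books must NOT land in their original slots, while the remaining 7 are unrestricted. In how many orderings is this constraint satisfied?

287280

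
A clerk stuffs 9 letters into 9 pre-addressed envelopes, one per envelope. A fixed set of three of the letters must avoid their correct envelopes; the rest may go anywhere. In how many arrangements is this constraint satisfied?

Inclusion-exclusion on the 3 forbidden self-matches:
Σ_{j=0}^{3} (-1)^j C(3,j)(9-j)!
= C(3,0)·9! - C(3,1)·8! + C(3,2)·7! - C(3,3)·6!
= 362880 - 120960 + 15120 - 720
= 256320

256320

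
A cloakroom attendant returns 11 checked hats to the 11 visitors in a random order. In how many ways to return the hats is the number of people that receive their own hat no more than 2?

Sum C(11,i)·!(11-i) for i = 0..2:
  i=0: C(11,0)·!11 = 1·14684570 = 14684570
  i=1: C(11,1)·!10 = 11·1334961 = 14684571
  i=2: C(11,2)·!9 = 55·133496 = 7342280
Total = 36711421.

36711421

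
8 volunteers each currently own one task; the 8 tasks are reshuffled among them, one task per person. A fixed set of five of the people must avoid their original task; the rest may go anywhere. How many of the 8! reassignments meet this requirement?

21234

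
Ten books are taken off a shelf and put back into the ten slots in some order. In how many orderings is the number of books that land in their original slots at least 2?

958879

Sum C(10,i)·!(10-i) for i = 2..10:
  i=2: C(10,2)·!8 = 45·14833 = 667485
  i=3: C(10,3)·!7 = 120·1854 = 222480
  i=4: C(10,4)·!6 = 210·265 = 55650
  i=5: C(10,5)·!5 = 252·44 = 11088
  i=6: C(10,6)·!4 = 210·9 = 1890
  i=7: C(10,7)·!3 = 120·2 = 240
  i=8: C(10,8)·!2 = 45·1 = 45
  i=9: C(10,9)·!1 = 10·0 = 0
  i=10: C(10,10)·!0 = 1·1 = 1
Total = 958879.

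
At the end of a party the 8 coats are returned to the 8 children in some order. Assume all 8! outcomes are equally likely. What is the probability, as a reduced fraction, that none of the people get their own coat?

2119/5760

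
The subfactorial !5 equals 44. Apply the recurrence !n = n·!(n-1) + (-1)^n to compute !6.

265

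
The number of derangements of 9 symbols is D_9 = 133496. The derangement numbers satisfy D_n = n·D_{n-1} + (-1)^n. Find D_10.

D_10 = 10·133496 + 1 = 1334961.

1334961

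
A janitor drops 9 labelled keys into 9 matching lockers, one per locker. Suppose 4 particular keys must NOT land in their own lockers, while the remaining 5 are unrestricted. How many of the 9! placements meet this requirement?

229080

Let A_j be the event that the j-th constrained one is fixed. By inclusion-exclusion over the 4 events:
Σ_{j=0}^{4} (-1)^j C(4,j)(9-j)!
= C(4,0)·9! - C(4,1)·8! + C(4,2)·7! - C(4,3)·6! + C(4,4)·5!
= 362880 - 161280 + 30240 - 2880 + 120
= 229080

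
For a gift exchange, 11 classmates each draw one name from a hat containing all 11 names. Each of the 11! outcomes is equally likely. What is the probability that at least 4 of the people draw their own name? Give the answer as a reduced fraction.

378967/19958400

Favorable outcomes: Σ_{i≥4} C(11,i)·!(11-i) = 330·1854 + 462·265 + 462·44 + 330·9 + 165·2 + 55·1 + 11·0 + 1·1 = 757934.
Total outcomes: 11! = 39916800.
Probability = 757934/39916800 = 378967/19958400.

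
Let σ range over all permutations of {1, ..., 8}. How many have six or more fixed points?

# with exactly i fixed is C(8,i)·!(8-i); sum over i=6..8:
  i=6: C(8,6)·!2 = 28·1 = 28
  i=7: C(8,7)·!1 = 8·0 = 0
  i=8: C(8,8)·!0 = 1·1 = 1
Total = 29.

29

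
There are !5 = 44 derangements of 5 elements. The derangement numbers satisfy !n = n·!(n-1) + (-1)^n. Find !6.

!6 = 6·44 + 1 = 265.

265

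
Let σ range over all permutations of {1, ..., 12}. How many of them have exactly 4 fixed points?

7342335

Pick the 4 fixed positions: C(12,4) = 495 ways.
The other 8 form a derangement: !8 = 14833.
Total: 495 × 14833 = 7342335.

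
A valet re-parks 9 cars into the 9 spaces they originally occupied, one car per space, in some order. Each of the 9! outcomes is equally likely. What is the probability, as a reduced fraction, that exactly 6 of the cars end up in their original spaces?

Favorable outcomes: C(9,6)·!3 = 84·2 = 168.
Total outcomes: 9! = 362880.
Probability = 168/362880 = 1/2160.

1/2160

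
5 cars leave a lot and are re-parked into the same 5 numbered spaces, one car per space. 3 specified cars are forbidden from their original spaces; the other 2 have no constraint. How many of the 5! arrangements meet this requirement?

64

Inclusion-exclusion on the 3 forbidden self-matches:
Σ_{j=0}^{3} (-1)^j C(3,j)(5-j)!
= C(3,0)·5! - C(3,1)·4! + C(3,2)·3! - C(3,3)·2!
= 120 - 72 + 18 - 2
= 64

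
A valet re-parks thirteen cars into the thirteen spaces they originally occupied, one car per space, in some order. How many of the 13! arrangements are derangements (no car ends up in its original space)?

!13 = 13! · Σ_{k=0}^{13} (-1)^k/k!
= 13! - 13!/1! + 13!/2! - 13!/3! + 13!/4! - 13!/5! + 13!/6! - 13!/7! + 13!/8! - 13!/9! + 13!/10! - 13!/11! + 13!/12! - 13!/13!
= 6227020800 - 6227020800 + 3113510400 - 1037836800 + 259459200 - 51891840 + 8648640 - 1235520 + 154440 - 17160 + 1716 - 156 + 13 - 1
= 2290792932

2290792932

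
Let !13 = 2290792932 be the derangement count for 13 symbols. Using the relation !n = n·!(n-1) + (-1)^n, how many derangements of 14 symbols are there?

!14 = 14·2290792932 + 1 = 32071101049.

32071101049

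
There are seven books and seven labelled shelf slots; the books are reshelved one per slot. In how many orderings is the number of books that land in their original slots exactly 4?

Choose which 4 of the 7 are fixed: C(7,4) = 35.
The other 3 form a derangement: !3 = 2.
Total: 35 × 2 = 70.

70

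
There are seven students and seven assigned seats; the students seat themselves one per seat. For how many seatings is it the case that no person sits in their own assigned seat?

1854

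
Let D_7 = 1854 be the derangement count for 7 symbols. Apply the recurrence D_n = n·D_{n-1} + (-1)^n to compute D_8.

D_8 = 8·1854 + 1 = 14833.

14833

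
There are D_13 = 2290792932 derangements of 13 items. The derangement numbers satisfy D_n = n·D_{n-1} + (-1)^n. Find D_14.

32071101049

D_14 = 14·2290792932 + 1 = 32071101049.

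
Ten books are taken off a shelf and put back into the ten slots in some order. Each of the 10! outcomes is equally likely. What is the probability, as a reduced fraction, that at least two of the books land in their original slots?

958879/3628800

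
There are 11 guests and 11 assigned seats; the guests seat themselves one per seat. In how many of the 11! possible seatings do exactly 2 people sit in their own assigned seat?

Choose which 2 of the 11 are fixed: C(11,2) = 55.
The remaining 9 must be deranged: !9 = 133496.
Total: 55 × 133496 = 7342280.

7342280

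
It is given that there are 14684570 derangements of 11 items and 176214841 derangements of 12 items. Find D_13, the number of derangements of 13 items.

2290792932

D_13 = (13-1)·(D_12 + D_11) = 12·(176214841 + 14684570) = 12·190899411 = 2290792932.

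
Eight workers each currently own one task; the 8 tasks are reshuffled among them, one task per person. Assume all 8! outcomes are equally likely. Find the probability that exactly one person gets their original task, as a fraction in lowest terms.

103/280

Favorable outcomes: C(8,1)·!7 = 8·1854 = 14832.
Total outcomes: 8! = 40320.
Probability = 14832/40320 = 103/280.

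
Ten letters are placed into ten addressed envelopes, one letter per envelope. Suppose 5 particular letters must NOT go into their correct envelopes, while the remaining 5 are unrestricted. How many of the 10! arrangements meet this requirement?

2170680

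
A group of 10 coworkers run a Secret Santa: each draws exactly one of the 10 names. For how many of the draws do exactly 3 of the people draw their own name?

222480

Pick the 3 fixed positions: C(10,3) = 120 ways.
The other 7 form a derangement: !7 = 1854.
Total: 120 × 1854 = 222480.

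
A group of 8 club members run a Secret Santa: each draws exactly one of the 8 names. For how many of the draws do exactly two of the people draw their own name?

7420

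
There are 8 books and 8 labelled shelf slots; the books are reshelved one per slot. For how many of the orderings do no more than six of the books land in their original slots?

# with exactly i fixed is C(8,i)·!(8-i); sum over i=0..6:
  i=0: C(8,0)·!8 = 1·14833 = 14833
  i=1: C(8,1)·!7 = 8·1854 = 14832
  i=2: C(8,2)·!6 = 28·265 = 7420
  i=3: C(8,3)·!5 = 56·44 = 2464
  i=4: C(8,4)·!4 = 70·9 = 630
  i=5: C(8,5)·!3 = 56·2 = 112
  i=6: C(8,6)·!2 = 28·1 = 28
Total = 40319.

40319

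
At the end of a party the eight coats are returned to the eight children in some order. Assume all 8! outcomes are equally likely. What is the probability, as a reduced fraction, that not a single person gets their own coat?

2119/5760

Favorable outcomes: !8 = 14833.
Total outcomes: 8! = 40320.
Probability = 14833/40320 = 2119/5760.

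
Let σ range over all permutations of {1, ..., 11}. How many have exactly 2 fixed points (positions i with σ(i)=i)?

7342280

Pick the 2 fixed positions: C(11,2) = 55 ways.
The remaining 9 must be deranged: !9 = 133496.
Total: 55 × 133496 = 7342280.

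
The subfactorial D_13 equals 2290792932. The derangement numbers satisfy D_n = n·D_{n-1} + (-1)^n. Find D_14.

32071101049

D_14 = 14·2290792932 + 1 = 32071101049.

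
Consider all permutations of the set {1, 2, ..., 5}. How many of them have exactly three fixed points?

Choose which 3 of the 5 are fixed: C(5,3) = 10.
The other 2 form a derangement: !2 = 1.
Total: 10 × 1 = 10.

10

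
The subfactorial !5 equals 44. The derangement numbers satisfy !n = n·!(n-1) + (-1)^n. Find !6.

265

!6 = 6·44 + 1 = 265.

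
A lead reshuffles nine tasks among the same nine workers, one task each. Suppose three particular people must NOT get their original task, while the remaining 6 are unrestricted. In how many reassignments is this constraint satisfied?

256320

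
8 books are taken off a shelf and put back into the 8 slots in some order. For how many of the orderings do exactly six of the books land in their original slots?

28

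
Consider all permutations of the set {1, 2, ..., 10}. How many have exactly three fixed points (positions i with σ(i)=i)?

222480

Choose which 3 of the 10 are fixed: C(10,3) = 120.
The remaining 7 must be deranged: !7 = 1854.
Total: 120 × 1854 = 222480.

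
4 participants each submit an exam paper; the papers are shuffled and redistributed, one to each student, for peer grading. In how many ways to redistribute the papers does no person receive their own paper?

9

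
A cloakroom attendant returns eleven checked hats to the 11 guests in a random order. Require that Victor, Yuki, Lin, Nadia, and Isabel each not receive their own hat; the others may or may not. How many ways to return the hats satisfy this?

Let A_j be the event that the j-th constrained one is fixed. By inclusion-exclusion over the 5 events:
Σ_{j=0}^{5} (-1)^j C(5,j)(11-j)!
= C(5,0)·11! - C(5,1)·10! + C(5,2)·9! - C(5,3)·8! + C(5,4)·7! - C(5,5)·6!
= 39916800 - 18144000 + 3628800 - 403200 + 25200 - 720
= 25022880

25022880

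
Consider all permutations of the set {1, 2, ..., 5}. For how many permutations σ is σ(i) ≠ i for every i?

44

Use !n = (n-1)(!(n-1) + !(n-2)).
!5 = 4·(9 + 2) = 4·11 = 44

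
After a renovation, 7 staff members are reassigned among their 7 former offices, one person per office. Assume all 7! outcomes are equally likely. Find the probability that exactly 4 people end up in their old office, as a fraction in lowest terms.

Favorable outcomes: C(7,4)·!3 = 35·2 = 70.
Total outcomes: 7! = 5040.
Probability = 70/5040 = 1/72.

1/72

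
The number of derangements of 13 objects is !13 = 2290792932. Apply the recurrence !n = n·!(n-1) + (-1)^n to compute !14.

!14 = 14·2290792932 + 1 = 32071101049.

32071101049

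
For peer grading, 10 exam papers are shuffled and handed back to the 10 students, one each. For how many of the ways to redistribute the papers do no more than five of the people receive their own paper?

3626624

# with exactly i fixed is C(10,i)·!(10-i); sum over i=0..5:
  i=0: C(10,0)·!10 = 1·1334961 = 1334961
  i=1: C(10,1)·!9 = 10·133496 = 1334960
  i=2: C(10,2)·!8 = 45·14833 = 667485
  i=3: C(10,3)·!7 = 120·1854 = 222480
  i=4: C(10,4)·!6 = 210·265 = 55650
  i=5: C(10,5)·!5 = 252·44 = 11088
Total = 3626624.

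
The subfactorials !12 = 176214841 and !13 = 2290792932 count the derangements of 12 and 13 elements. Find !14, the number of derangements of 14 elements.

32071101049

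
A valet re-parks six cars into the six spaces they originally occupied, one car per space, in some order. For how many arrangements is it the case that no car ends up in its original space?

265

!6 = 6! · Σ_{k=0}^{6} (-1)^k/k!
= 6! - 6!/1! + 6!/2! - 6!/3! + 6!/4! - 6!/5! + 6!/6!
= 720 - 720 + 360 - 120 + 30 - 6 + 1
= 265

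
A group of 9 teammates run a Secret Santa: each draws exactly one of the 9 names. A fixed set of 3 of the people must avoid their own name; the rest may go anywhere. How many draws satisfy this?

Let A_j be the event that the j-th constrained one is fixed. By inclusion-exclusion over the 3 events:
Σ_{j=0}^{3} (-1)^j C(3,j)(9-j)!
= C(3,0)·9! - C(3,1)·8! + C(3,2)·7! - C(3,3)·6!
= 362880 - 120960 + 15120 - 720
= 256320

256320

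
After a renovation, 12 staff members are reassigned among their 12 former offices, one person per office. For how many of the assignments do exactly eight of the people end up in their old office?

4455

Pick the 8 fixed positions: C(12,8) = 495 ways.
The remaining 4 must be deranged: !4 = 9.
Total: 495 × 9 = 4455.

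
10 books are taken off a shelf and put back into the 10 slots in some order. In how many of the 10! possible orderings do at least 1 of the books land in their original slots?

2293839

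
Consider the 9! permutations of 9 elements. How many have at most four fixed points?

361541

# with exactly i fixed is C(9,i)·!(9-i); sum over i=0..4:
  i=0: C(9,0)·!9 = 1·133496 = 133496
  i=1: C(9,1)·!8 = 9·14833 = 133497
  i=2: C(9,2)·!7 = 36·1854 = 66744
  i=3: C(9,3)·!6 = 84·265 = 22260
  i=4: C(9,4)·!5 = 126·44 = 5544
Total = 361541.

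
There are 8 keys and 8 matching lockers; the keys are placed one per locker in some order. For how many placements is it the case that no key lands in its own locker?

The number of derangements of 8 is !8 = Σ_{k=0}^{8} (-1)^k·8!/k!
= 8! - 8!/1! + 8!/2! - 8!/3! + 8!/4! - 8!/5! + 8!/6! - 8!/7! + 8!/8!
= 40320 - 40320 + 20160 - 6720 + 1680 - 336 + 56 - 8 + 1
= 14833

14833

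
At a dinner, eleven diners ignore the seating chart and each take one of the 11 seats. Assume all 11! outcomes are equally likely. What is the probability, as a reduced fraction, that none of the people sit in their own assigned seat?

1468457/3991680

Favorable outcomes: !11 = 14684570.
Total outcomes: 11! = 39916800.
Probability = 14684570/39916800 = 1468457/3991680.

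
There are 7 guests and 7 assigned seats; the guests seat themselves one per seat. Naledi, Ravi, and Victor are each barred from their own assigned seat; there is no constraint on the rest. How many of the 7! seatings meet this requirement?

3216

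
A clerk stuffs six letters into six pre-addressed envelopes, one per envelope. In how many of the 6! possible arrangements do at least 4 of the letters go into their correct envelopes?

16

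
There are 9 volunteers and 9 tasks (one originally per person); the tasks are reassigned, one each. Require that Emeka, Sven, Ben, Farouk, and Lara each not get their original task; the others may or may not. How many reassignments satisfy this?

Let A_j be the event that the j-th constrained one is fixed. By inclusion-exclusion over the 5 events:
Σ_{j=0}^{5} (-1)^j C(5,j)(9-j)!
= C(5,0)·9! - C(5,1)·8! + C(5,2)·7! - C(5,3)·6! + C(5,4)·5! - C(5,5)·4!
= 362880 - 201600 + 50400 - 7200 + 600 - 24
= 205056

205056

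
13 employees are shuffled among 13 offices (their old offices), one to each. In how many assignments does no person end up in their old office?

!13 = 13! · Σ_{k=0}^{13} (-1)^k/k!
= 13! - 13!/1! + 13!/2! - 13!/3! + 13!/4! - 13!/5! + 13!/6! - 13!/7! + 13!/8! - 13!/9! + 13!/10! - 13!/11! + 13!/12! - 13!/13!
= 6227020800 - 6227020800 + 3113510400 - 1037836800 + 259459200 - 51891840 + 8648640 - 1235520 + 154440 - 17160 + 1716 - 156 + 13 - 1
= 2290792932

2290792932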